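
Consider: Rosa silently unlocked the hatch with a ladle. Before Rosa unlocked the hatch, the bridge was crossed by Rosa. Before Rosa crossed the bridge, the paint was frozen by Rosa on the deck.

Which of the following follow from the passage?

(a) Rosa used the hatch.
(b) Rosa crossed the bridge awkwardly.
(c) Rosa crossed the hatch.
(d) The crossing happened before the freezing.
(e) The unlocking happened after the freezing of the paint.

(a) Not entailed — the hatch is the patient, not an instrument — Rosa used a ladle.
(b) Not entailed — 'awkwardly' adds information not in the original event.
(c) Not entailed — Rosa crossed the bridge, not the hatch; the hatch belongs to the unlocking event.
(d) Not entailed — the narrative places the freezing before the crossing, not after.
(e) Entailed — the narrative places the freezing before the unlocking.

(e)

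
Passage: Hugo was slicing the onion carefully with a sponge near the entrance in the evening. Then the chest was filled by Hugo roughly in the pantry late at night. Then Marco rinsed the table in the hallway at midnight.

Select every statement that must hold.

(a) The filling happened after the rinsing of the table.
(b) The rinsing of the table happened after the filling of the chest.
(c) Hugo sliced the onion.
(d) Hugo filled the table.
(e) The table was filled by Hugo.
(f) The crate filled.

(b)

(a) Not entailed — the narrative places the filling before the rinsing, not after.
(b) Entailed — the narrative places the filling before the rinsing.
(c) Not entailed — 'was slicing' is progressive on an accomplishment; it does not entail the completed 'sliced'.
(d) Not entailed — Hugo filled the chest, not the table; the table belongs to the rinsing event.
(e) Not entailed — Hugo filled the chest, not the table; the table belongs to the rinsing event.
(f) Not entailed — the chest is what filled, not the crate.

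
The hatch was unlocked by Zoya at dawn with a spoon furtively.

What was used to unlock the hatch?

'with a spoon' marks the instrument of the unlocking event.

a spoon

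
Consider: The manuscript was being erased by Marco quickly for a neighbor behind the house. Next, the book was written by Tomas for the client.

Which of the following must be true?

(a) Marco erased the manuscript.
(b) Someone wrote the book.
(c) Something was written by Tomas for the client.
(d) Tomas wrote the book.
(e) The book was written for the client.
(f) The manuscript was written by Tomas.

(a) Not entailed — 'was erasing' is progressive on an accomplishment; it does not entail the completed 'erased'.
(b) Entailed — this follows by dropping conjuncts from the writing event's description.
(c) Entailed — this follows by dropping conjuncts from the writing event's description.
(d) Entailed — the original entails any weakening of itself; this just drops 'for the client'.
(e) Entailed — every conjunct here is already in the original writing event.
(f) Not entailed — Tomas wrote the book, not the manuscript; the manuscript belongs to the erasing event.

(b), (c), (d), (e)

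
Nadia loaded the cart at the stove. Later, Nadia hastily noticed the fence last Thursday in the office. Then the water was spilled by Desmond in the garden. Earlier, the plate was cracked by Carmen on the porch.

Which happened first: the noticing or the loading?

the loading

The connectives place the loading before the noticing.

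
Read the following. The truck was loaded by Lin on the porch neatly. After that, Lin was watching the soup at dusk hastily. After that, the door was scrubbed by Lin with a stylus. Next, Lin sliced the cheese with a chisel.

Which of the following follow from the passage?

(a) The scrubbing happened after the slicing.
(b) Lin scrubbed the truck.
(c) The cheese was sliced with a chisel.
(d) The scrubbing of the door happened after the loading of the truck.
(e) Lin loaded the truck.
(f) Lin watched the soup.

(c), (d), (e), (f)

(a) Not entailed — the narrative places the scrubbing before the slicing, not after.
(b) Not entailed — Lin scrubbed the door, not the truck; the truck belongs to the loading event.
(c) Entailed — generalizing the agent leaves a sub-description the original still satisfies.
(d) Entailed — the narrative places the loading before the scrubbing.
(e) Entailed — the original entails any weakening of itself; this just drops 'neatly', 'on the porch'.
(f) Entailed — 'watch' is an activity; 'was watching' entails that some watching happened, so 'watched' holds.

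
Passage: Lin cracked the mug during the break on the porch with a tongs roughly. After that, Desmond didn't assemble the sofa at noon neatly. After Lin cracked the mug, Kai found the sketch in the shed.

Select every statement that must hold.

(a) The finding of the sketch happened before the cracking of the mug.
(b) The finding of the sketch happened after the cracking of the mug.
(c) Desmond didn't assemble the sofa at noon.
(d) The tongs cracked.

(a) Not entailed — the narrative places the cracking before the finding, not after.
(b) Entailed — the narrative places the cracking before the finding.
(c) Not entailed — dropping 'neatly' under negation is not valid — the original leaves open that Desmond assembled the sofa some other way.
(d) Not entailed — the mug is what cracked, not the tongs.

(b)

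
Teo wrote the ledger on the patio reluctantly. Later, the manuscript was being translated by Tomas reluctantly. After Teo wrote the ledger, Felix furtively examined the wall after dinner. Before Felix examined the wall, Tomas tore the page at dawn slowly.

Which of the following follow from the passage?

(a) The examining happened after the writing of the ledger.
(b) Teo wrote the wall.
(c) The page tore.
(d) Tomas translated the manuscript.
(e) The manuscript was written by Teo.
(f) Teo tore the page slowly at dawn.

(a), (c)

(a) Entailed — the narrative places the writing before the examining.
(b) Not entailed — Teo wrote the ledger, not the wall; the wall belongs to the examining event.
(c) Entailed — 'Tomas tore the page' is causative; it entails the inchoative 'the page tore'.
(d) Not entailed — 'was translating' is progressive on an accomplishment; it does not entail the completed 'translated'.
(e) Not entailed — Teo wrote the ledger, not the manuscript; the manuscript belongs to the translating event.
(f) Not entailed — the passage has Tomas tearing the page, not Teo.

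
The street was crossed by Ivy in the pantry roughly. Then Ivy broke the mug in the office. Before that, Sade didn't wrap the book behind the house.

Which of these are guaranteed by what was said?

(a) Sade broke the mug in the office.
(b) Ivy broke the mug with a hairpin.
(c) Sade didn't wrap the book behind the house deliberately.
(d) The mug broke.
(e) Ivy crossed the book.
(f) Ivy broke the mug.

(a) Not entailed — the passage has Ivy breaking the mug, not Sade.
(b) Not entailed — 'with a hairpin' adds information not in the original event.
(c) Entailed — under negation, adding a further restriction is entailed: if no such wrapping event occurred, none occurred deliberately either.
(d) Entailed — 'Ivy broke the mug' is causative; it entails the inchoative 'the mug broke'.
(e) Not entailed — Ivy crossed the street, not the book; the book belongs to the wrapping event.
(f) Entailed — the original entails any weakening of itself; this just drops 'in the office'.

(c), (d), (f)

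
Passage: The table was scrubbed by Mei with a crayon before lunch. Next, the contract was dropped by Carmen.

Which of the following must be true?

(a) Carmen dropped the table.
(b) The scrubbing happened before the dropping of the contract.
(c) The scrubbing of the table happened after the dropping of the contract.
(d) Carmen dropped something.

(a) Not entailed — Carmen dropped the contract, not the table; the table belongs to the scrubbing event.
(b) Entailed — the narrative places the scrubbing before the dropping.
(c) Not entailed — the narrative places the scrubbing before the dropping, not after.
(d) Entailed — every conjunct here is already in the original dropping event.

(b), (d)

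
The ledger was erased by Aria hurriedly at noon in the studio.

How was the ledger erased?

hurriedly

'hurriedly' marks the manner of the erasing event.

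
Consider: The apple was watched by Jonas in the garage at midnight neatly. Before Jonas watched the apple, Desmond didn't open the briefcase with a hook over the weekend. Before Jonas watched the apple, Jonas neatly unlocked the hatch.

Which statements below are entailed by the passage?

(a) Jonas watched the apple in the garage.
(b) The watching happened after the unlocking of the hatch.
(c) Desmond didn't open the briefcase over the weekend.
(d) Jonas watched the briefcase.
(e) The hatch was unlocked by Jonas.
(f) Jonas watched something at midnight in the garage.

(a) Entailed — this follows by dropping conjuncts from the watching event's description.
(b) Entailed — the narrative places the unlocking before the watching.
(c) Not entailed — dropping 'with a hook' under negation is not valid — the original leaves open that Desmond opened the briefcase some other way.
(d) Not entailed — Jonas watched the apple, not the briefcase; the briefcase belongs to the opening event.
(e) Entailed — every conjunct here is already in the original unlocking event.
(f) Entailed — every conjunct here is already in the original watching event.

(a), (b), (e), (f)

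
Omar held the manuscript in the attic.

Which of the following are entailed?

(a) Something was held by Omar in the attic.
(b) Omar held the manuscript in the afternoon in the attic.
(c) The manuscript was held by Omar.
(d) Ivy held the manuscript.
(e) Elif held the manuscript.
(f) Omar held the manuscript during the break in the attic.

(a), (c)

(a) Entailed — this follows by dropping conjuncts from the holding event's description.
(b) Not entailed — 'in the afternoon' adds information not in the original event.
(c) Entailed — the original entails any weakening of itself; this just drops 'in the attic'.
(d) Not entailed — the passage has Omar holding the manuscript, not Ivy.
(e) Not entailed — the passage has Omar holding the manuscript, not Elif.
(f) Not entailed — 'during the break' adds information not in the original event.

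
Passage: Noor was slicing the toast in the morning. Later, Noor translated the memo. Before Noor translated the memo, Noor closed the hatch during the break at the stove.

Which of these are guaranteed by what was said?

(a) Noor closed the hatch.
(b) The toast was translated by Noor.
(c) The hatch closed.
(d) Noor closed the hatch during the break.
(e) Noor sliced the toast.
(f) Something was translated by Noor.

(a), (c), (d), (f)

(a) Entailed — every conjunct here is already in the original closing event.
(b) Not entailed — Noor translated the memo, not the toast; the toast belongs to the slicing event.
(c) Entailed — 'Noor closed the hatch' is causative; it entails the inchoative 'the hatch closed'.
(d) Entailed — the original entails any weakening of itself; this just drops 'at the stove'.
(e) Not entailed — 'was slicing' is progressive on an accomplishment; it does not entail the completed 'sliced'.
(f) Entailed — generalizing the patient leaves a sub-description the original still satisfies.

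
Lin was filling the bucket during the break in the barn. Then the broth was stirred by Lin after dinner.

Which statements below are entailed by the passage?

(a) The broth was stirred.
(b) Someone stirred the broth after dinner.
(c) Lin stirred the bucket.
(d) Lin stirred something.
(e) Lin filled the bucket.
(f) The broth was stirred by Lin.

(a) Entailed — this follows by dropping conjuncts from the stirring event's description.
(b) Entailed — the original entails any weakening of itself; this just generalizes the agent.
(c) Not entailed — Lin stirred the broth, not the bucket; the bucket belongs to the filling event.
(d) Entailed — this follows by dropping conjuncts from the stirring event's description.
(e) Not entailed — 'was filling' is progressive on an accomplishment; it does not entail the completed 'filled'.
(f) Entailed — every conjunct here is already in the original stirring event.

(a), (b), (d), (f)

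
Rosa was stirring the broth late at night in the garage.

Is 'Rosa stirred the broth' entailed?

yes

'stir' is atelic; if Rosa was stirring the broth, then Rosa stirred the broth (for some time).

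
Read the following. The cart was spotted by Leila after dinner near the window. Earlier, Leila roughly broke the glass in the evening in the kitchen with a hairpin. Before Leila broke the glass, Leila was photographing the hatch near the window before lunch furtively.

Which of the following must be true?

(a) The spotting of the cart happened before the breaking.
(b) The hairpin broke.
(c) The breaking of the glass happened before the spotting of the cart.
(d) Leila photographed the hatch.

(c)

(a) Not entailed — the narrative places the breaking before the spotting, not after.
(b) Not entailed — the glass is what broke, not the hairpin.
(c) Entailed — the narrative places the breaking before the spotting.
(d) Not entailed — 'was photographing' is progressive on an accomplishment; it does not entail the completed 'photographed'.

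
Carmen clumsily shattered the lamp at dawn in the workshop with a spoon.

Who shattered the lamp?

'Carmen' marks the agent of the shattering event.

Carmen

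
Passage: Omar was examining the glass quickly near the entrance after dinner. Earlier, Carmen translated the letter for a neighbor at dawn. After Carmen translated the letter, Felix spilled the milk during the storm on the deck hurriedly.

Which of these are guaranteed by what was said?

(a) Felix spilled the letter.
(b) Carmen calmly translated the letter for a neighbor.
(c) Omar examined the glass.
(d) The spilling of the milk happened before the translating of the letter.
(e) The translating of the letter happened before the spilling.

(c), (e)

(a) Not entailed — Felix spilled the milk, not the letter; the letter belongs to the translating event.
(b) Not entailed — 'calmly' adds information not in the original event.
(c) Entailed — 'examine' is an activity; 'was examining' entails that some examining happened, so 'examined' holds.
(d) Not entailed — the narrative places the translating before the spilling, not after.
(e) Entailed — the narrative places the translating before the spilling.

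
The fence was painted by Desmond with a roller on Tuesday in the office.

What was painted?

'the fence' marks the patient of the painting event.

the fence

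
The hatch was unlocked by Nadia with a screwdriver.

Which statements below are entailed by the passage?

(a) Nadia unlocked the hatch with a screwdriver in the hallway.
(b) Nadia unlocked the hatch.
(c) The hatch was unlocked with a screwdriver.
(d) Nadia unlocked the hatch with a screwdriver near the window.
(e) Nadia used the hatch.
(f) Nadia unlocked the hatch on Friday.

(b), (c)

(a) Not entailed — 'in the hallway' adds information not in the original event.
(b) Entailed — this follows by dropping conjuncts from the unlocking event's description.
(c) Entailed — generalizing the agent leaves a sub-description the original still satisfies.
(d) Not entailed — 'near the window' adds information not in the original event.
(e) Not entailed — the hatch is the patient, not an instrument — Nadia used a screwdriver.
(f) Not entailed — 'on Friday' adds information not in the original event.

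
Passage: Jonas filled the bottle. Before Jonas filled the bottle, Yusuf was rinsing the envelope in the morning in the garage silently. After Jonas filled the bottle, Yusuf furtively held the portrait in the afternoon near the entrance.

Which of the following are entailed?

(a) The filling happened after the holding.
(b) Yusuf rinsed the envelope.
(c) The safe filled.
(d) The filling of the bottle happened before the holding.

(b), (d)

(a) Not entailed — the narrative places the filling before the holding, not after.
(b) Entailed — 'rinse' is an activity; 'was rinsing' entails that some rinsing happened, so 'rinsed' holds.
(c) Not entailed — the bottle is what filled, not the safe.
(d) Entailed — the narrative places the filling before the holding.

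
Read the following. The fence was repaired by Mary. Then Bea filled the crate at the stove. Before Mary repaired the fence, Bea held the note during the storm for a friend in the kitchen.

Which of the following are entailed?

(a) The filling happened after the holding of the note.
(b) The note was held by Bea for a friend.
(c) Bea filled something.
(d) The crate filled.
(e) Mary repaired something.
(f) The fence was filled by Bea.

(a) Entailed — the narrative places the holding before the filling.
(b) Entailed — dropping 'during the storm', 'in the kitchen' leaves a sub-description the original still satisfies.
(c) Entailed — every conjunct here is already in the original filling event.
(d) Entailed — 'Bea filled the crate' is causative; it entails the inchoative 'the crate filled'.
(e) Entailed — every conjunct here is already in the original repairing event.
(f) Not entailed — Bea filled the crate, not the fence; the fence belongs to the repairing event.

(a), (b), (c), (d), (e)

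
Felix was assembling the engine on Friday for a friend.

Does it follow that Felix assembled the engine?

'was assembling' is progressive; for an accomplishment like 'assemble the engine', it doesn't entail completion.

no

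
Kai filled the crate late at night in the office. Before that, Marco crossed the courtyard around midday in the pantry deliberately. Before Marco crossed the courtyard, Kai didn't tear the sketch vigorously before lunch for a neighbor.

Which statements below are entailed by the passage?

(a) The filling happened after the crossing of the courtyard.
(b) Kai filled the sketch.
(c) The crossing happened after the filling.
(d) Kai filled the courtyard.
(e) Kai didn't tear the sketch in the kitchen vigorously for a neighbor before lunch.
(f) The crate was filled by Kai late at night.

(a) Entailed — the narrative places the crossing before the filling.
(b) Not entailed — Kai filled the crate, not the sketch; the sketch belongs to the tearing event.
(c) Not entailed — the narrative places the crossing before the filling, not after.
(d) Not entailed — Kai filled the crate, not the courtyard; the courtyard belongs to the crossing event.
(e) Entailed — under negation, adding a further restriction is entailed: if no such tearing event occurred, none occurred in the kitchen either.
(f) Entailed — this follows by dropping conjuncts from the filling event's description.

(a), (e), (f)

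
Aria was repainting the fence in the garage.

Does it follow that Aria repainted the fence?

no

'was repainting' is progressive; for an accomplishment like 'repaint the fence', it doesn't entail completion.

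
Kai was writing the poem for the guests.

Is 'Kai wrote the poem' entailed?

'was writing' is progressive; for an accomplishment like 'write the poem', it doesn't entail completion.

no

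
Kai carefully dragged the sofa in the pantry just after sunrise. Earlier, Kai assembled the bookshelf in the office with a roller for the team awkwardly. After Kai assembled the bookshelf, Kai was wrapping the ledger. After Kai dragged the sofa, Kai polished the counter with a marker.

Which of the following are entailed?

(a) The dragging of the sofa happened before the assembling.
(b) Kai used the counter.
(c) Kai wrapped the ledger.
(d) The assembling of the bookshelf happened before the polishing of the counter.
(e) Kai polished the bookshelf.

(d)

(a) Not entailed — the narrative places the assembling before the dragging, not after.
(b) Not entailed — the counter is the patient, not an instrument — Kai used a marker.
(c) Not entailed — 'was wrapping' is progressive on an accomplishment; it does not entail the completed 'wrapped'.
(d) Entailed — the narrative places the assembling before the polishing.
(e) Not entailed — Kai polished the counter, not the bookshelf; the bookshelf belongs to the assembling event.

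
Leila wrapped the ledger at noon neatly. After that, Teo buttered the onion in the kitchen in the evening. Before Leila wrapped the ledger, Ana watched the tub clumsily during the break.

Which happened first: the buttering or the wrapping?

The connectives place the wrapping before the buttering.

the wrapping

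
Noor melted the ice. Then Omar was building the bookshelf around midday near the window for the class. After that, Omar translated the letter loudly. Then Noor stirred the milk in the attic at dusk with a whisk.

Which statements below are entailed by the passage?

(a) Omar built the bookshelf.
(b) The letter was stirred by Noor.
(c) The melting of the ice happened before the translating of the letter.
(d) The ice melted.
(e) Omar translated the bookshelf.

(c), (d)

(a) Not entailed — 'was building' is progressive on an accomplishment; it does not entail the completed 'built'.
(b) Not entailed — Noor stirred the milk, not the letter; the letter belongs to the translating event.
(c) Entailed — the narrative places the melting before the translating.
(d) Entailed — 'Noor melted the ice' is causative; it entails the inchoative 'the ice melted'.
(e) Not entailed — Omar translated the letter, not the bookshelf; the bookshelf belongs to the building event.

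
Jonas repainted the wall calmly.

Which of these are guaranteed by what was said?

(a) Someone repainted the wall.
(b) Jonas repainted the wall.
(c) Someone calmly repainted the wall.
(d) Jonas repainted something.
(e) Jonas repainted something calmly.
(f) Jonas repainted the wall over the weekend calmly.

(a), (b), (c), (d), (e)

(a) Entailed — this follows by dropping conjuncts from the repainting event's description.
(b) Entailed — the original entails any weakening of itself; this just drops 'calmly'.
(c) Entailed — every conjunct here is already in the original repainting event.
(d) Entailed — this follows by dropping conjuncts from the repainting event's description.
(e) Entailed — the original entails any weakening of itself; this just generalizes the patient.
(f) Not entailed — 'over the weekend' adds information not in the original event.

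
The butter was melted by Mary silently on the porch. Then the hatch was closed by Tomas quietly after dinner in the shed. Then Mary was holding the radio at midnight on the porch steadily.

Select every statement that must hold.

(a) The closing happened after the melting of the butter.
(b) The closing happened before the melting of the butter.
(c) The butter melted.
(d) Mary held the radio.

(a) Entailed — the narrative places the melting before the closing.
(b) Not entailed — the narrative places the melting before the closing, not after.
(c) Entailed — 'Mary melted the butter' is causative; it entails the inchoative 'the butter melted'.
(d) Entailed — 'hold' is an activity; 'was holding' entails that some holding happened, so 'held' holds.

(a), (c), (d)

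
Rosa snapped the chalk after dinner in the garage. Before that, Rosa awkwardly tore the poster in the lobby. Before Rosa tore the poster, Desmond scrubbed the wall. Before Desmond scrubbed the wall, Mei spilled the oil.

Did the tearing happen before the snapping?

yes

The narrative orders the tearing before the snapping.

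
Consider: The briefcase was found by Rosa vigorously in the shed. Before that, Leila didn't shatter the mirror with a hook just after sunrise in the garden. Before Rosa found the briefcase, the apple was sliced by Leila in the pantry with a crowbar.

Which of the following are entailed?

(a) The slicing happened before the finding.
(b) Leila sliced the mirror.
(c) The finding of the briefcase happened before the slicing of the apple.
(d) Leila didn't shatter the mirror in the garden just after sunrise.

(a) Entailed — the narrative places the slicing before the finding.
(b) Not entailed — Leila sliced the apple, not the mirror; the mirror belongs to the shattering event.
(c) Not entailed — the narrative places the slicing before the finding, not after.
(d) Not entailed — dropping 'with a hook' under negation is not valid — the original leaves open that Leila shattered the mirror some other way.

(a)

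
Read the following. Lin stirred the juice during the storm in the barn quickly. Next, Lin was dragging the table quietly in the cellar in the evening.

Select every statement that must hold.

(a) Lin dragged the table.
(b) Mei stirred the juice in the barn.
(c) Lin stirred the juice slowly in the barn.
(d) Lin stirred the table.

(a)

(a) Entailed — 'drag' is an activity; 'was dragging' entails that some dragging happened, so 'dragged' holds.
(b) Not entailed — the passage has Lin stirring the juice, not Mei.
(c) Not entailed — 'slowly' adds a manner not in (and inconsistent with) the original.
(d) Not entailed — Lin stirred the juice, not the table; the table belongs to the dragging event.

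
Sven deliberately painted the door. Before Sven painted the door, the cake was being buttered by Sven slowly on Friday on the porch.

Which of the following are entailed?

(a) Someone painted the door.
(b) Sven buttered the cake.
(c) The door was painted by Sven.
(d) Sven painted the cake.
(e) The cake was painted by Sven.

(a) Entailed — the original entails any weakening of itself; this just drops 'deliberately' and generalizes the agent.
(b) Not entailed — 'was buttering' is progressive on an accomplishment; it does not entail the completed 'buttered'.
(c) Entailed — this follows by dropping conjuncts from the painting event's description.
(d) Not entailed — Sven painted the door, not the cake; the cake belongs to the buttering event.
(e) Not entailed — Sven painted the door, not the cake; the cake belongs to the buttering event.

(a), (c)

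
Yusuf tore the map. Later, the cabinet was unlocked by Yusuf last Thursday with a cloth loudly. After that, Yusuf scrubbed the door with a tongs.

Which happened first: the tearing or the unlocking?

The connectives place the tearing before the unlocking.

the tearing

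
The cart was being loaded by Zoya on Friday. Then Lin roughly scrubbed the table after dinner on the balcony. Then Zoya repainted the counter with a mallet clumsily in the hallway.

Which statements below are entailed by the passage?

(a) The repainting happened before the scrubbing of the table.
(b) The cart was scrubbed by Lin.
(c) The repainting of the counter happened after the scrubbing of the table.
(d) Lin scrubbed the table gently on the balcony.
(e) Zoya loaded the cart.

(a) Not entailed — the narrative places the scrubbing before the repainting, not after.
(b) Not entailed — Lin scrubbed the table, not the cart; the cart belongs to the loading event.
(c) Entailed — the narrative places the scrubbing before the repainting.
(d) Not entailed — 'gently' adds a manner not in (and inconsistent with) the original.
(e) Not entailed — 'was loading' is progressive on an accomplishment; it does not entail the completed 'loaded'.

(c)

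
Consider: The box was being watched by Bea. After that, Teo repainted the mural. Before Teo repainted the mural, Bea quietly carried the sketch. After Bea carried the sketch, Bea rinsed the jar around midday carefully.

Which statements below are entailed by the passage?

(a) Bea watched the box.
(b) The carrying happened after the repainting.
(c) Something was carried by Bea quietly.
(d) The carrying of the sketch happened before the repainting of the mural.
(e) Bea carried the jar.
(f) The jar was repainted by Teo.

(a), (c), (d)

(a) Entailed — 'watch' is an activity; 'was watching' entails that some watching happened, so 'watched' holds.
(b) Not entailed — the narrative places the carrying before the repainting, not after.
(c) Entailed — this follows by dropping conjuncts from the carrying event's description.
(d) Entailed — the narrative places the carrying before the repainting.
(e) Not entailed — Bea carried the sketch, not the jar; the jar belongs to the rinsing event.
(f) Not entailed — Teo repainted the mural, not the jar; the jar belongs to the rinsing event.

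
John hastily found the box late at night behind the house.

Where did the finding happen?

'behind the house' marks the location of the finding event.

behind the house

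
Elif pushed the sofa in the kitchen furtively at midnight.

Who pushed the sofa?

'Elif' marks the agent of the pushing event.

Elif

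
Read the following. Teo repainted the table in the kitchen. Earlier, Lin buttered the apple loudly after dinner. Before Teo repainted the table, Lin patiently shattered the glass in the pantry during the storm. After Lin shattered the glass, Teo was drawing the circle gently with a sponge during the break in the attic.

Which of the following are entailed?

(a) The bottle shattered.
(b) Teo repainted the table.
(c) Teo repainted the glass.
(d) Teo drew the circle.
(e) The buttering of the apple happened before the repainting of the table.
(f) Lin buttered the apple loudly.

(a) Not entailed — the glass is what shattered, not the bottle.
(b) Entailed — this follows by dropping conjuncts from the repainting event's description.
(c) Not entailed — Teo repainted the table, not the glass; the glass belongs to the shattering event.
(d) Not entailed — 'was drawing' is progressive on an accomplishment; it does not entail the completed 'drew'.
(e) Entailed — the narrative places the buttering before the repainting.
(f) Entailed — every conjunct here is already in the original buttering event.

(b), (e), (f)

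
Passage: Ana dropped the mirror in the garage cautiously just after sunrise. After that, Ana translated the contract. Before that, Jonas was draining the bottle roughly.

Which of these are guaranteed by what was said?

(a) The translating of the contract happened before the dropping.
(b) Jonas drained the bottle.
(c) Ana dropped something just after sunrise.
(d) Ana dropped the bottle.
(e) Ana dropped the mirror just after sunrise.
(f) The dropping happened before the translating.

(c), (e), (f)

(a) Not entailed — the narrative places the dropping before the translating, not after.
(b) Not entailed — 'was draining' is progressive on an accomplishment; it does not entail the completed 'drained'.
(c) Entailed — dropping 'cautiously', 'in the garage' and generalizing the patient leaves a sub-description the original still satisfies.
(d) Not entailed — Ana dropped the mirror, not the bottle; the bottle belongs to the draining event.
(e) Entailed — the original entails any weakening of itself; this just drops 'cautiously', 'in the garage'.
(f) Entailed — the narrative places the dropping before the translating.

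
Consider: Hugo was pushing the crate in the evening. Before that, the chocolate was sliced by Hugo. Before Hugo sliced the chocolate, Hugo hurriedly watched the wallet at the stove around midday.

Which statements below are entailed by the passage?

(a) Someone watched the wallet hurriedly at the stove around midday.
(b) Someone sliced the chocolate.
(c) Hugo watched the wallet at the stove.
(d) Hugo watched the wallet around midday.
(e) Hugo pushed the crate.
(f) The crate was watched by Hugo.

(a), (b), (c), (d), (e)

(a) Entailed — this follows by dropping conjuncts from the watching event's description.
(b) Entailed — generalizing the agent leaves a sub-description the original still satisfies.
(c) Entailed — every conjunct here is already in the original watching event.
(d) Entailed — every conjunct here is already in the original watching event.
(e) Entailed — 'push' is an activity; 'was pushing' entails that some pushing happened, so 'pushed' holds.
(f) Not entailed — Hugo watched the wallet, not the crate; the crate belongs to the pushing event.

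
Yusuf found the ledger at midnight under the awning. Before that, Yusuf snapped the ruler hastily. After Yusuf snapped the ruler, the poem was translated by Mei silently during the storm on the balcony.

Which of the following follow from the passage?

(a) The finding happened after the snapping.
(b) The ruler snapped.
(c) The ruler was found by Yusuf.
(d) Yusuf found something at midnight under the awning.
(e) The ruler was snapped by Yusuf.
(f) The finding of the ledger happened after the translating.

(a) Entailed — the narrative places the snapping before the finding.
(b) Entailed — 'Yusuf snapped the ruler' is causative; it entails the inchoative 'the ruler snapped'.
(c) Not entailed — Yusuf found the ledger, not the ruler; the ruler belongs to the snapping event.
(d) Entailed — every conjunct here is already in the original finding event.
(e) Entailed — this follows by dropping conjuncts from the snapping event's description.
(f) Not entailed — the narrative doesn't order the translating relative to the finding.

(a), (b), (d), (e)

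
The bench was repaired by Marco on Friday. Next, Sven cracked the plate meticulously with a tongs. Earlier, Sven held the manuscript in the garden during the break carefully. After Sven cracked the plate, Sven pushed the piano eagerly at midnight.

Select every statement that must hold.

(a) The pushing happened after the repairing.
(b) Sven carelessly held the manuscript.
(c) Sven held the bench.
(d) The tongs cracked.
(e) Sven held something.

(a) Entailed — the narrative places the repairing before the pushing.
(b) Not entailed — 'carelessly' adds a manner not in (and inconsistent with) the original.
(c) Not entailed — Sven held the manuscript, not the bench; the bench belongs to the repairing event.
(d) Not entailed — the plate is what cracked, not the tongs.
(e) Entailed — dropping 'in the garden', 'during the break', 'carefully' and generalizing the patient leaves a sub-description the original still satisfies.

(a), (e)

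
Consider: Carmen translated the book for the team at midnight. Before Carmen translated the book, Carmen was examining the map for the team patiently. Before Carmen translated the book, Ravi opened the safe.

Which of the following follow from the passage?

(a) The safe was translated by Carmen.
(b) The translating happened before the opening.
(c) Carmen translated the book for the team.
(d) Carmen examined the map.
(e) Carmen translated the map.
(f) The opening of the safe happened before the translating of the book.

(a) Not entailed — Carmen translated the book, not the safe; the safe belongs to the opening event.
(b) Not entailed — the narrative places the opening before the translating, not after.
(c) Entailed — the original entails any weakening of itself; this just drops 'at midnight'.
(d) Entailed — 'examine' is an activity; 'was examining' entails that some examining happened, so 'examined' holds.
(e) Not entailed — Carmen translated the book, not the map; the map belongs to the examining event.
(f) Entailed — the narrative places the opening before the translating.

(c), (d), (f)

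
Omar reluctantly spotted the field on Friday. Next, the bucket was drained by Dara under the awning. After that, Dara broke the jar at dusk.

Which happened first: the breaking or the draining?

The connectives place the draining before the breaking.

the draining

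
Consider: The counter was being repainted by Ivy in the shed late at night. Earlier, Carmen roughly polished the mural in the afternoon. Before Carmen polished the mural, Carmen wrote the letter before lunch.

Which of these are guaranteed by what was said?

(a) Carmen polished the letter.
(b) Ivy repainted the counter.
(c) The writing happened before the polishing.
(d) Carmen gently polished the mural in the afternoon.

(c)

(a) Not entailed — Carmen polished the mural, not the letter; the letter belongs to the writing event.
(b) Not entailed — 'was repainting' is progressive on an accomplishment; it does not entail the completed 'repainted'.
(c) Entailed — the narrative places the writing before the polishing.
(d) Not entailed — 'gently' adds a manner not in (and inconsistent with) the original.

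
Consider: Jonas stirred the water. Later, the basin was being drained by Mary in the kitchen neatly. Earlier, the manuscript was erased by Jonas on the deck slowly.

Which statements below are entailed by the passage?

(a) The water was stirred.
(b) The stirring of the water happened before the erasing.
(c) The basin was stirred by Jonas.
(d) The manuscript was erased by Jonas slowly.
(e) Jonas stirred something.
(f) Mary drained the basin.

(a), (d), (e)

(a) Entailed — generalizing the agent leaves a sub-description the original still satisfies.
(b) Not entailed — the narrative doesn't order the stirring relative to the erasing.
(c) Not entailed — Jonas stirred the water, not the basin; the basin belongs to the draining event.
(d) Entailed — dropping 'on the deck' leaves a sub-description the original still satisfies.
(e) Entailed — the original entails any weakening of itself; this just generalizes the patient.
(f) Not entailed — 'was draining' is progressive on an accomplishment; it does not entail the completed 'drained'.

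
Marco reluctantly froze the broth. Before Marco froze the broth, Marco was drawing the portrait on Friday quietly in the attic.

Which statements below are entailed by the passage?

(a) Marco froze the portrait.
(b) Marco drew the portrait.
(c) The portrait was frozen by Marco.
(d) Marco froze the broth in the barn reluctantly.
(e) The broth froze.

(e)

(a) Not entailed — Marco froze the broth, not the portrait; the portrait belongs to the drawing event.
(b) Not entailed — 'was drawing' is progressive on an accomplishment; it does not entail the completed 'drew'.
(c) Not entailed — Marco froze the broth, not the portrait; the portrait belongs to the drawing event.
(d) Not entailed — 'in the barn' adds information not in the original event.
(e) Entailed — 'Marco froze the broth' is causative; it entails the inchoative 'the broth froze'.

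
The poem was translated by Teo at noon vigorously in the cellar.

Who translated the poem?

'Teo' marks the agent of the translating event.

Teo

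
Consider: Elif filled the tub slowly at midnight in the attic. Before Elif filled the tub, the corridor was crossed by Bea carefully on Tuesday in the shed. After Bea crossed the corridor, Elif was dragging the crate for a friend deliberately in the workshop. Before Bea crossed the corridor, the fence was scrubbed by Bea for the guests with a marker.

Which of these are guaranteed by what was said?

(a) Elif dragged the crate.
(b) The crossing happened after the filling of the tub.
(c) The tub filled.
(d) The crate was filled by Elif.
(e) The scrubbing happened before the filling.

(a) Entailed — 'drag' is an activity; 'was dragging' entails that some dragging happened, so 'dragged' holds.
(b) Not entailed — the narrative places the crossing before the filling, not after.
(c) Entailed — 'Elif filled the tub' is causative; it entails the inchoative 'the tub filled'.
(d) Not entailed — Elif filled the tub, not the crate; the crate belongs to the dragging event.
(e) Entailed — the narrative places the scrubbing before the filling.

(a), (c), (e)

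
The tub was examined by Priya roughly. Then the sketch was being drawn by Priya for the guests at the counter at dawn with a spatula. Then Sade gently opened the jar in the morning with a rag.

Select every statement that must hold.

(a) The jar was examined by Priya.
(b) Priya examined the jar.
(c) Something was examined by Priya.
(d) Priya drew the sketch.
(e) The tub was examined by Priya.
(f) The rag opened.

(c), (e)

(a) Not entailed — Priya examined the tub, not the jar; the jar belongs to the opening event.
(b) Not entailed — Priya examined the tub, not the jar; the jar belongs to the opening event.
(c) Entailed — dropping 'roughly' and generalizing the patient leaves a sub-description the original still satisfies.
(d) Not entailed — 'was drawing' is progressive on an accomplishment; it does not entail the completed 'drew'.
(e) Entailed — every conjunct here is already in the original examining event.
(f) Not entailed — the jar is what opened, not the rag.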